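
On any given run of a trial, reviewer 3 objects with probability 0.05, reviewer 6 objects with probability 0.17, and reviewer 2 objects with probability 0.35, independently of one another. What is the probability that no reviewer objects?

P(none) = (1 − 0.05) × (1 − 0.17) × (1 − 0.35) = 0.95 × 0.83 × 0.65 = 0.512525

0.512525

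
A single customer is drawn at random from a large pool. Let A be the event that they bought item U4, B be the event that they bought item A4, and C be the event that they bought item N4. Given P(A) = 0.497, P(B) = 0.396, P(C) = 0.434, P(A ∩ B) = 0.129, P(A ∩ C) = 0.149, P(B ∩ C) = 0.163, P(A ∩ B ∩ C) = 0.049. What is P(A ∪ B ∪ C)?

Apply inclusion-exclusion:
P(A ∪ B ∪ C) = 0.497 + 0.396 + 0.434 − 0.129 − 0.149 − 0.163 + 0.049 = 0.935

0.935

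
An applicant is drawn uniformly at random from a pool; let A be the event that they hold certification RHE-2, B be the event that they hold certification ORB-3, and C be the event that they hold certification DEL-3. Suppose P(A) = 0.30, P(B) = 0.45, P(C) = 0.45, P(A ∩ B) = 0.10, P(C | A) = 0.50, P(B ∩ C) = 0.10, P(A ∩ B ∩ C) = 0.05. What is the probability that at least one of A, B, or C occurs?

P(A ∩ C) = P(A)·P(C|A) = 0.30 × 0.50 = 0.15
P(A ∪ B ∪ C) = 0.30 + 0.45 + 0.45 − 0.10 − 0.15 − 0.10 + 0.05 = 0.90

0.90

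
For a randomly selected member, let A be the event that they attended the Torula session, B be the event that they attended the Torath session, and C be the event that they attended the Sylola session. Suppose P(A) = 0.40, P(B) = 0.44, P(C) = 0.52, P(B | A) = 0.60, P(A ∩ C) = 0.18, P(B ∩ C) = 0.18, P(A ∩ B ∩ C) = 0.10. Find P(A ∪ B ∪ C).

0.86

P(A ∩ B) = P(A)·P(B|A) = 0.40 × 0.60 = 0.24
P(A ∪ B ∪ C) = 0.40 + 0.44 + 0.52 − 0.24 − 0.18 − 0.18 + 0.10 = 0.86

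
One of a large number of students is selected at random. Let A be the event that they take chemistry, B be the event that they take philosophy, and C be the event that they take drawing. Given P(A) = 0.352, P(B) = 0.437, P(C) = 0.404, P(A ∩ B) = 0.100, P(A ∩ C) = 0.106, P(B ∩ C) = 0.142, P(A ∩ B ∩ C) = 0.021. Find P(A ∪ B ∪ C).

P(A ∪ B ∪ C) = 0.352 + 0.437 + 0.404 − 0.100 − 0.106 − 0.142 + 0.021 = 0.866

0.866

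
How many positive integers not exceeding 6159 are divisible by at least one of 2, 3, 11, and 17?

4403

Apply inclusion-exclusion:
⌊6159/2⌋ + ⌊6159/3⌋ + ⌊6159/11⌋ + ⌊6159/17⌋ − ⌊6159/6⌋ − ⌊6159/22⌋ − ⌊6159/34⌋ − ⌊6159/33⌋ − ⌊6159/51⌋ − ⌊6159/187⌋ + ⌊6159/66⌋ + ⌊6159/102⌋ + ⌊6159/374⌋ + ⌊6159/561⌋ − ⌊6159/1122⌋ = 3079 + 2053 + 559 + 362 − 1026 − 279 − 181 − 186 − 120 − 32 + 93 + 60 + 16 + 10 − 5 = 4403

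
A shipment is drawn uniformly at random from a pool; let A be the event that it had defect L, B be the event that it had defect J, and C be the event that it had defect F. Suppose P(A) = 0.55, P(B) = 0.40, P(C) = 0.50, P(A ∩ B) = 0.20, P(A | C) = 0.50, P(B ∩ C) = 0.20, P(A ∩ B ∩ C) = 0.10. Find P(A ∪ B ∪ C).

P(A ∩ C) = P(C)·P(A|C) = 0.50 × 0.50 = 0.25
P(A ∪ B ∪ C) = 0.55 + 0.40 + 0.50 − 0.20 − 0.25 − 0.20 + 0.10 = 0.90

0.90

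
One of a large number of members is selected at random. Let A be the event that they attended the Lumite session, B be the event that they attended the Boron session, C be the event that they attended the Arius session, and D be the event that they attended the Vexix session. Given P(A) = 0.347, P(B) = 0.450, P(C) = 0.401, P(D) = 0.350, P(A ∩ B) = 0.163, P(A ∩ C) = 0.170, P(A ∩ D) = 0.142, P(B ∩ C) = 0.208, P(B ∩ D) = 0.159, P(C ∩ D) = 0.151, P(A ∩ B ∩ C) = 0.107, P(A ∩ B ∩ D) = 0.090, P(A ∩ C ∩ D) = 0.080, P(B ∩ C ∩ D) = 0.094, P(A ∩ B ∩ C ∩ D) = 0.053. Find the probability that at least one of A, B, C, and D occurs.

Using inclusion–exclusion:
P(A ∪ B ∪ C ∪ D) = 0.347 + 0.450 + 0.401 + 0.350 − 0.163 − 0.170 − 0.142 − 0.208 − 0.159 − 0.151 + 0.107 + 0.090 + 0.080 + 0.094 − 0.053 = 0.873

0.873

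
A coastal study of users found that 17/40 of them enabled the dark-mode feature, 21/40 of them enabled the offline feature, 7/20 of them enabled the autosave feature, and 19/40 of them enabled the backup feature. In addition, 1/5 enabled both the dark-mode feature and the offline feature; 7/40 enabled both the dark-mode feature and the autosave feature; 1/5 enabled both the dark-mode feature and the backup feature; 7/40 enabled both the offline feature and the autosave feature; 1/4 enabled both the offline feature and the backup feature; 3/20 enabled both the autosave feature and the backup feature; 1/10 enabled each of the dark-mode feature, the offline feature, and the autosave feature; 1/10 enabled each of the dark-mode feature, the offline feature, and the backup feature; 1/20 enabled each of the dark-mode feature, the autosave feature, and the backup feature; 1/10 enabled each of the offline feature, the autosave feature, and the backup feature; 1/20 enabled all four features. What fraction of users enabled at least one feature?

37/40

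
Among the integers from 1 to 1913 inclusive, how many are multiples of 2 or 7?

floor(1913/2) + floor(1913/7) − floor(1913/14) = 956 + 273 − 136 = 1093

1093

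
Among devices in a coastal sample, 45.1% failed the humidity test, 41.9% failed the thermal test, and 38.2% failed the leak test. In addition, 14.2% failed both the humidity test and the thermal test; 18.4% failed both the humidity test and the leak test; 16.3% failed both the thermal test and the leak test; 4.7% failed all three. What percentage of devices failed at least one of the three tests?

81.0%

By inclusion-exclusion,
P(≥1) = 45.1 + 41.9 + 38.2 − 14.2 − 18.4 − 16.3 + 4.7 = 81.0%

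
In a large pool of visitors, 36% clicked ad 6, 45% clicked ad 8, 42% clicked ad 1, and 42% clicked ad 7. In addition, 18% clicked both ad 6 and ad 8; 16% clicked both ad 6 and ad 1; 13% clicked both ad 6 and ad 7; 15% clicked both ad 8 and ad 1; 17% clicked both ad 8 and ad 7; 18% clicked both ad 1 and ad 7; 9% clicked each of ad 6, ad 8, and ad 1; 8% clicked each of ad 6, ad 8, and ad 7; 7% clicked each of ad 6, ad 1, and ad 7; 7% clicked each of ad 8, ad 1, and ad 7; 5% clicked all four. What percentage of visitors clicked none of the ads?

6%

Using inclusion–exclusion:
P(union) = 36 + 45 + 42 + 42 − 18 − 16 − 13 − 15 − 17 − 18 + 9 + 8 + 7 + 7 − 5 = 94%
P(none) = 100% − 94% = 6%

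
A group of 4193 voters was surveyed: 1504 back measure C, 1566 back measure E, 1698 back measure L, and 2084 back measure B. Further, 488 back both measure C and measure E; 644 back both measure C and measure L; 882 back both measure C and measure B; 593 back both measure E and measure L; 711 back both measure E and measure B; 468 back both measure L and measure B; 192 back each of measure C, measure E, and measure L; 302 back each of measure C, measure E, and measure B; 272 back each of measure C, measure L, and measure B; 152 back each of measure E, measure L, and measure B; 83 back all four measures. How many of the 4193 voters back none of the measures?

292

By inclusion-exclusion,
|union| = 1504 + 1566 + 1698 + 2084 − 488 − 644 − 882 − 593 − 711 − 468 + 192 + 302 + 272 + 152 − 83 = 3901
None: 4193 − 3901 = 292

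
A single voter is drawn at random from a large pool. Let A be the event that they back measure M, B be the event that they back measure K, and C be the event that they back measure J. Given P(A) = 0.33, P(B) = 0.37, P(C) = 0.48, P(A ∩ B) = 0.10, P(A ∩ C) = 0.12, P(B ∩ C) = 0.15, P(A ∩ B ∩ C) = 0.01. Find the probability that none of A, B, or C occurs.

0.18

Inclusion–exclusion gives
P(A ∪ B ∪ C) = 0.33 + 0.37 + 0.48 − 0.10 − 0.12 − 0.15 + 0.01 = 0.82
P(none) = 1 − 0.82 = 0.18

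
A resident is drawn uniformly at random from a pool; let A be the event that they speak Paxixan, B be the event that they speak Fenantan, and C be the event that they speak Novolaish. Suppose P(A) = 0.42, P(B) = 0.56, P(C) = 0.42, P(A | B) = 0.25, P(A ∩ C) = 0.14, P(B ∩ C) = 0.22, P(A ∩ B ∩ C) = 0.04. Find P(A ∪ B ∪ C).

0.94

P(A ∩ B) = P(B)·P(A|B) = 0.56 × 0.25 = 0.14
Apply inclusion-exclusion:
P(A ∪ B ∪ C) = 0.42 + 0.56 + 0.42 − 0.14 − 0.14 − 0.22 + 0.04 = 0.94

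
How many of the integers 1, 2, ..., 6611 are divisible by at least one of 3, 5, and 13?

3356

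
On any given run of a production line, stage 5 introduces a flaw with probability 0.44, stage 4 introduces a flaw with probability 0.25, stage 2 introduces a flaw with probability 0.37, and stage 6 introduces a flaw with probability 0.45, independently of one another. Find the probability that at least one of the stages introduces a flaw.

0.85447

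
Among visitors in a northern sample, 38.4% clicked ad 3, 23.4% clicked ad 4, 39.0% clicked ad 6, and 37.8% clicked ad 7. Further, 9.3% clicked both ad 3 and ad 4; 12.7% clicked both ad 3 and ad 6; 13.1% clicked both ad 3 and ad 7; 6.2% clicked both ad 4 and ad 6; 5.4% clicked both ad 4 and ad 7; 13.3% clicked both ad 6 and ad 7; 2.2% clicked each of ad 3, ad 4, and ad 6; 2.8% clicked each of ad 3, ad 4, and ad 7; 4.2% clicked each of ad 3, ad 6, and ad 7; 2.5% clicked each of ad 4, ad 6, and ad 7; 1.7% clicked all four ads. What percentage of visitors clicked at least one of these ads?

Inclusion–exclusion gives
P(union) = 38.4 + 23.4 + 39.0 + 37.8 − 9.3 − 12.7 − 13.1 − 6.2 − 5.4 − 13.3 + 2.2 + 2.8 + 4.2 + 2.5 − 1.7 = 88.6%

88.6%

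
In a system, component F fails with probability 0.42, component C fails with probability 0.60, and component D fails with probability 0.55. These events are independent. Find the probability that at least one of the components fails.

Independence gives P(none) = ∏(1 − pᵢ).
P(none) = (1 − 0.42) × (1 − 0.60) × (1 − 0.55) = 0.58 × 0.40 × 0.45 = 0.1044
P(at least one) = 1 − 0.1044 = 0.8956

0.8956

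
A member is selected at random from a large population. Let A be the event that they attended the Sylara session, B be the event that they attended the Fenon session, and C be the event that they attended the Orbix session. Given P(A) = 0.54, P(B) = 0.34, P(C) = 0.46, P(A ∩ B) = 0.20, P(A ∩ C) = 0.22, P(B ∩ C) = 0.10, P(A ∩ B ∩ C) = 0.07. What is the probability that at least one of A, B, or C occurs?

Apply inclusion-exclusion:
P(A ∪ B ∪ C) = 0.54 + 0.34 + 0.46 − 0.20 − 0.22 − 0.10 + 0.07 = 0.89

0.89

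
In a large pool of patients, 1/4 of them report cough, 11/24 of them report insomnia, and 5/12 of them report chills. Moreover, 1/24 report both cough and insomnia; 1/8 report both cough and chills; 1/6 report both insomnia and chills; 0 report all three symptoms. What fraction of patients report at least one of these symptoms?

19/24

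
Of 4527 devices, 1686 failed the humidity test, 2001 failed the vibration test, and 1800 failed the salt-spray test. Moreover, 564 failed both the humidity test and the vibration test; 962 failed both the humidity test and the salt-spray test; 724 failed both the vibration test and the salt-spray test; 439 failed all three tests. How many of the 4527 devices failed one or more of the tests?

|union| = 1686 + 2001 + 1800 − 564 − 962 − 724 + 439 = 3676

3676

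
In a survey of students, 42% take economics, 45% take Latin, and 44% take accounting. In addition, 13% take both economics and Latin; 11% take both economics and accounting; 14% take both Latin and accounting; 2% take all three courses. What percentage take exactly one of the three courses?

Using the inclusion–exclusion count for exactly one event:
P(exactly one) = 42 + 45 + 44 − 2·13 − 2·11 − 2·14 + 3·2 = 61%

61%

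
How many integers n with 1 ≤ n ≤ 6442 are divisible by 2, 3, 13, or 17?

3221 + 2147 + 495 + 378 − 1073 − 247 − 189 − 165 − 126 − 29 + 82 + 63 + 14 + 9 − 4 = 4576

4576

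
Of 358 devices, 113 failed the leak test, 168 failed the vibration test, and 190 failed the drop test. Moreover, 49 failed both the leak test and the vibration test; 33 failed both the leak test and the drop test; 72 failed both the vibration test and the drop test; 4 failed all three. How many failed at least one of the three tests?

By inclusion-exclusion,
|at least one| = 113 + 168 + 190 − 49 − 33 − 72 + 4 = 321

321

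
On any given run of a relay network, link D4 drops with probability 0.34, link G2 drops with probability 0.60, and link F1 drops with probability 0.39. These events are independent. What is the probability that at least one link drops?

0.83896

P(none) = (1 − 0.34) × (1 − 0.60) × (1 − 0.39) = 0.66 × 0.40 × 0.61 = 0.16104
P(at least one) = 1 − 0.16104 = 0.83896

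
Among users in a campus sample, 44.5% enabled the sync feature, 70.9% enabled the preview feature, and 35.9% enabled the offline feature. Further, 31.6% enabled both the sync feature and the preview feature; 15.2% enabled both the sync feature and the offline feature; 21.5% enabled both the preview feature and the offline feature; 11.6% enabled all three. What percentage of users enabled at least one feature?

94.6%

By inclusion–exclusion:
P(union) = 44.5 + 70.9 + 35.9 − 31.6 − 15.2 − 21.5 + 11.6 = 94.6%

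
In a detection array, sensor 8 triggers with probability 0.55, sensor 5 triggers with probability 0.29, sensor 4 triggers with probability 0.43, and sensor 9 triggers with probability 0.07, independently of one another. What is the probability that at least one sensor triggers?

P(none) = (1 − 0.55) × (1 − 0.29) × (1 − 0.43) × (1 − 0.07) = 0.45 × 0.71 × 0.57 × 0.93 = 0.16936695
P(at least one) = 1 − 0.16936695 = 0.83063305

0.83063305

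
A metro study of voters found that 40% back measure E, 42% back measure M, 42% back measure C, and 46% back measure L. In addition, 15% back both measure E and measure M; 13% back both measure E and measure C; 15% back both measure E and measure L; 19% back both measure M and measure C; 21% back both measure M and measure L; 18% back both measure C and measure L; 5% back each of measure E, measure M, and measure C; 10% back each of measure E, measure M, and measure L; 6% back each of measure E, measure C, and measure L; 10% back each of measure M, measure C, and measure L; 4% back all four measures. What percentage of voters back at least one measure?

96%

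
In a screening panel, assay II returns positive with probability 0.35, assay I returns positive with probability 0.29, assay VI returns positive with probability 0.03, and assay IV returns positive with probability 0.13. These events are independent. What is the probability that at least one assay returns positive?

0.61054015

P(none) = (1 − 0.35) × (1 − 0.29) × (1 − 0.03) × (1 − 0.13) = 0.65 × 0.71 × 0.97 × 0.87 = 0.38945985
P(at least one) = 1 − 0.38945985 = 0.61054015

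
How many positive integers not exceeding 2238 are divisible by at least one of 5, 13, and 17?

447 + 172 + 131 − 34 − 26 − 10 + 2 = 682

682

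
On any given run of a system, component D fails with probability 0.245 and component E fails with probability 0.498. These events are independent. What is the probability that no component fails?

Independence gives P(none) = ∏(1 − pᵢ).
P(none) = (1 − 0.245) × (1 − 0.498) = 0.755 × 0.502 = 0.37901

0.37901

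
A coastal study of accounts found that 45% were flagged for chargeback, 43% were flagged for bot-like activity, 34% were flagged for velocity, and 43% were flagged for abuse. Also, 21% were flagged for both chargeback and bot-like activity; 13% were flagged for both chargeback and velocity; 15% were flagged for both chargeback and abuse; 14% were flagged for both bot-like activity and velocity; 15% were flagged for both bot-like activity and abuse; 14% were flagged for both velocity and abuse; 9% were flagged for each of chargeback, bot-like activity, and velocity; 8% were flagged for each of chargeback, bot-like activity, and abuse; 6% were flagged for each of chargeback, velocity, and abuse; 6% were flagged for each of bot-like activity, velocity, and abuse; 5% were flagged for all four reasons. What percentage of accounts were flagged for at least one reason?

P(≥1) = 45 + 43 + 34 + 43 − 21 − 13 − 15 − 14 − 15 − 14 + 9 + 8 + 6 + 6 − 5 = 97%

97%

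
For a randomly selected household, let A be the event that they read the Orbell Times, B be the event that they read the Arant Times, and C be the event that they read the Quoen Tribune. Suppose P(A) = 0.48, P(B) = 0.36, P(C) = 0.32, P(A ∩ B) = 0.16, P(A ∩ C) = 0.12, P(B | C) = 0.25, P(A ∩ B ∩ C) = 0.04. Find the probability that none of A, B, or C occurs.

0.16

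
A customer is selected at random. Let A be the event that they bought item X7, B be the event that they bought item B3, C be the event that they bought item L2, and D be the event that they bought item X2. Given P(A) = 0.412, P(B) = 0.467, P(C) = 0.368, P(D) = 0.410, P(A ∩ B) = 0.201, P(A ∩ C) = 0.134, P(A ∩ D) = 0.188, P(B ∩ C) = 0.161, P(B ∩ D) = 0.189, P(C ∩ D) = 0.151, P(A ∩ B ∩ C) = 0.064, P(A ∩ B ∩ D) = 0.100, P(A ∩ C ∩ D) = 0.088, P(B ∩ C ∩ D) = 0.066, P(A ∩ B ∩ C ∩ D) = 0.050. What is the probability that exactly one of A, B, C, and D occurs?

P(exactly one) = 0.412 + 0.467 + 0.368 + 0.410 − 2·0.201 − 2·0.134 − 2·0.188 − 2·0.161 − 2·0.189 − 2·0.151 + 3·0.064 + 3·0.100 + 3·0.088 + 3·0.066 − 4·0.050 = 0.363

0.363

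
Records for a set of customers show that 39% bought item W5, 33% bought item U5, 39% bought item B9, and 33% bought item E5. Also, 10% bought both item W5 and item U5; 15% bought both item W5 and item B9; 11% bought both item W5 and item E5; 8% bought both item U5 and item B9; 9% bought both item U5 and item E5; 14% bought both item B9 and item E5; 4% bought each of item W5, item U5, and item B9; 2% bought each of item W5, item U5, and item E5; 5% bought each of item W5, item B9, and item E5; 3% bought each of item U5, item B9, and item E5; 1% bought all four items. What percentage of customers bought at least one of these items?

Apply inclusion-exclusion:
P(at least one) = 39 + 33 + 39 + 33 − 10 − 15 − 11 − 8 − 9 − 14 + 4 + 2 + 5 + 3 − 1 = 90%

90%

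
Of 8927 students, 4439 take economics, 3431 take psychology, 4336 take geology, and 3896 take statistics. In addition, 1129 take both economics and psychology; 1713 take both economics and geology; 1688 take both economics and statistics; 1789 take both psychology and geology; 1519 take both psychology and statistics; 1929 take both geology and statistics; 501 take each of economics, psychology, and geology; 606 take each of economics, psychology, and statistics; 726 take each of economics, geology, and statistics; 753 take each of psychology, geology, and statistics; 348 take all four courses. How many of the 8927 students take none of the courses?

354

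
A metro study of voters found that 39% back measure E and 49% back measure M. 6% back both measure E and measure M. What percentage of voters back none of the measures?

18%

P(at least one) = 39 + 49 − 6 = 82%
P(none) = 100% − 82% = 18%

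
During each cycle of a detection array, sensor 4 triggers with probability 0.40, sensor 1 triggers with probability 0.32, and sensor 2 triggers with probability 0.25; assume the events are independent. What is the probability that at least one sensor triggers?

Independence gives P(none) = ∏(1 − pᵢ).
P(none) = (1 − 0.40) × (1 − 0.32) × (1 − 0.25) = 0.60 × 0.68 × 0.75 = 0.306
P(at least one) = 1 − 0.306 = 0.694

0.694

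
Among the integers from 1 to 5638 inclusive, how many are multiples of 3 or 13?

2168

By inclusion–exclusion:
1879 + 433 − 144 = 2168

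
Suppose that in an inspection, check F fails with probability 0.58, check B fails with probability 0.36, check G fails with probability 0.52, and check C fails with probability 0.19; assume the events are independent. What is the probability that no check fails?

0.10450944

Independence gives P(none) = ∏(1 − pᵢ).
P(none) = (1 − 0.58) × (1 − 0.36) × (1 − 0.52) × (1 − 0.19) = 0.42 × 0.64 × 0.48 × 0.81 = 0.10450944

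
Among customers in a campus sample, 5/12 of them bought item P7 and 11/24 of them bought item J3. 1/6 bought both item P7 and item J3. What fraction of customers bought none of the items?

P(≥1) = 5/12 + 11/24 − 1/6 = 17/24
P(none) = 1 − 17/24 = 7/24

7/24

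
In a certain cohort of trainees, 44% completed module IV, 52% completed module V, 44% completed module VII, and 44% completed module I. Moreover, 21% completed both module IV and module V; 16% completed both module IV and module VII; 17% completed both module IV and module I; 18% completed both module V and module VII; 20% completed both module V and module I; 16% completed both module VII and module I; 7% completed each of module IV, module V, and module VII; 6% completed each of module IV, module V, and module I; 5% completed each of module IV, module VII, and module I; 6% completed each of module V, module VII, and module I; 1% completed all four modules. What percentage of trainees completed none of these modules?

1%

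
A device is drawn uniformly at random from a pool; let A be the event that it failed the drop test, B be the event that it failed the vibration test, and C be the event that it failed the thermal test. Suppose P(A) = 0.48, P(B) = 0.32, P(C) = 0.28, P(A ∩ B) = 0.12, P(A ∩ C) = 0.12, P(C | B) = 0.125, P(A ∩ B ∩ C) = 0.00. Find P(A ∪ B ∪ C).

0.80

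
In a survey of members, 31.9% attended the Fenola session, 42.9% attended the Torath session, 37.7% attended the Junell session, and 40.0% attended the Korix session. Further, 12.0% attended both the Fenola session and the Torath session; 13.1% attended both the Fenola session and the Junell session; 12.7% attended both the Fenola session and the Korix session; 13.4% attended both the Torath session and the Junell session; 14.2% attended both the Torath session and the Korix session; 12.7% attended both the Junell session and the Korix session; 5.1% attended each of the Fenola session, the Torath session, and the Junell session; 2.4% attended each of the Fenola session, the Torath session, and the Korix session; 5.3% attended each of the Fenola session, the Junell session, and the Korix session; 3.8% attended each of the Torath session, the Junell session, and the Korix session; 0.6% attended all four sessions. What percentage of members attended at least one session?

90.4%

By inclusion–exclusion:
P(≥1) = 31.9 + 42.9 + 37.7 + 40.0 − 12.0 − 13.1 − 12.7 − 13.4 − 14.2 − 12.7 + 5.1 + 2.4 + 5.3 + 3.8 − 0.6 = 90.4%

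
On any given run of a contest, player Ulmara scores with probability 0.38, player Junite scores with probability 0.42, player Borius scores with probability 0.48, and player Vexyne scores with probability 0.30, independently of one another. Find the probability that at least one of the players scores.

0.8691056

P(none) = (1 − 0.38) × (1 − 0.42) × (1 − 0.48) × (1 − 0.30) = 0.62 × 0.58 × 0.52 × 0.70 = 0.1308944
P(at least one) = 1 − 0.1308944 = 0.8691056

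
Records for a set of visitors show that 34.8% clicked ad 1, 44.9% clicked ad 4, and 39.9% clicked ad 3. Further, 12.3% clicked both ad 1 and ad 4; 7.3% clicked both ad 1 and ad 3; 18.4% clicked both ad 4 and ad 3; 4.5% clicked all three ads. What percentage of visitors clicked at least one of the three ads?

By inclusion–exclusion:
P(≥1) = 34.8 + 44.9 + 39.9 − 12.3 − 7.3 − 18.4 + 4.5 = 86.1%

86.1%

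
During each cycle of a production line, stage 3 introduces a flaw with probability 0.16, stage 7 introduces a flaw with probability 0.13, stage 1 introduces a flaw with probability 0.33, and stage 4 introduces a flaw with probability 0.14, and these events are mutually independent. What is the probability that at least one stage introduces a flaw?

0.57891304

P(none) = (1 − 0.16) × (1 − 0.13) × (1 − 0.33) × (1 − 0.14) = 0.84 × 0.87 × 0.67 × 0.86 = 0.42108696
P(at least one) = 1 − 0.42108696 = 0.57891304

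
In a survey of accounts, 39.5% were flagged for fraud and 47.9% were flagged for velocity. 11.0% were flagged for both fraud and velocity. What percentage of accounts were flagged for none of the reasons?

23.6%

P(≥1) = 39.5 + 47.9 − 11.0 = 76.4%
P(none) = 100% − 76.4% = 23.6%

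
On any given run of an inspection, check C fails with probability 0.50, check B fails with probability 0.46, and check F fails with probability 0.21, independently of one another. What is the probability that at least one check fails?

0.7867

Since the events are independent, P(none) is the product of the individual non-occurrence probabilities.
P(none) = (1 − 0.50) × (1 − 0.46) × (1 − 0.21) = 0.50 × 0.54 × 0.79 = 0.2133
P(at least one) = 1 − 0.2133 = 0.7867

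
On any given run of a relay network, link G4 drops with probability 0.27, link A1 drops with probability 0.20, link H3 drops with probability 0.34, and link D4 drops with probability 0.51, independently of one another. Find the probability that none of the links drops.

0.1888656

P(none) = (1 − 0.27) × (1 − 0.20) × (1 − 0.34) × (1 − 0.51) = 0.73 × 0.80 × 0.66 × 0.49 = 0.1888656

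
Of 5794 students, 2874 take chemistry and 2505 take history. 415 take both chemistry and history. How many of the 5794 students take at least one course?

4964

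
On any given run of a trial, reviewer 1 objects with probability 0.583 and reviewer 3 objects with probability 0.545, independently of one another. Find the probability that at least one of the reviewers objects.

0.810265

Independence gives P(none) = ∏(1 − pᵢ).
P(none) = (1 − 0.583) × (1 − 0.545) = 0.417 × 0.455 = 0.189735
P(at least one) = 1 − 0.189735 = 0.810265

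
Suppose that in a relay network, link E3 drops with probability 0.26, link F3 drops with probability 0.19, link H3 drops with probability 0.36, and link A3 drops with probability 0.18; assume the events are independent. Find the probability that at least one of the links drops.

P(none) = (1 − 0.26) × (1 − 0.19) × (1 − 0.36) × (1 − 0.18) = 0.74 × 0.81 × 0.64 × 0.82 = 0.31456512
P(at least one) = 1 − 0.31456512 = 0.68543488

0.68543488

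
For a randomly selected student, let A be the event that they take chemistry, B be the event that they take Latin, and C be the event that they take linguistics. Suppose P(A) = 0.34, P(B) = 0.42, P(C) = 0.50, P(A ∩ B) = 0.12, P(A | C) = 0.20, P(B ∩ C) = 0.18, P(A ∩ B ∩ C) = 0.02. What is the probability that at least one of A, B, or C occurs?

P(A ∩ C) = P(C)·P(A|C) = 0.50 × 0.20 = 0.10
P(A ∪ B ∪ C) = 0.34 + 0.42 + 0.50 − 0.12 − 0.10 − 0.18 + 0.02 = 0.88

0.88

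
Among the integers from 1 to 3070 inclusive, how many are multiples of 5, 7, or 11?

1157

⌊3070/5⌋ + ⌊3070/7⌋ + ⌊3070/11⌋ − ⌊3070/35⌋ − ⌊3070/55⌋ − ⌊3070/77⌋ + ⌊3070/385⌋ = 614 + 438 + 279 − 87 − 55 − 39 + 7 = 1157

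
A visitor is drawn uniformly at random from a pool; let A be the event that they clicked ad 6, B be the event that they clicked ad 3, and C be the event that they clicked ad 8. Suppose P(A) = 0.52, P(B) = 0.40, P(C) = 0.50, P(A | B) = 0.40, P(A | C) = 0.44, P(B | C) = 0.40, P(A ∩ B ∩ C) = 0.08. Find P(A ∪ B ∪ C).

0.92

P(A ∩ B) = P(B)·P(A|B) = 0.40 × 0.40 = 0.16
P(A ∩ C) = P(C)·P(A|C) = 0.50 × 0.44 = 0.22
P(B ∩ C) = P(C)·P(B|C) = 0.50 × 0.40 = 0.20
By inclusion–exclusion:
P(A ∪ B ∪ C) = 0.52 + 0.40 + 0.50 − 0.16 − 0.22 − 0.20 + 0.08 = 0.92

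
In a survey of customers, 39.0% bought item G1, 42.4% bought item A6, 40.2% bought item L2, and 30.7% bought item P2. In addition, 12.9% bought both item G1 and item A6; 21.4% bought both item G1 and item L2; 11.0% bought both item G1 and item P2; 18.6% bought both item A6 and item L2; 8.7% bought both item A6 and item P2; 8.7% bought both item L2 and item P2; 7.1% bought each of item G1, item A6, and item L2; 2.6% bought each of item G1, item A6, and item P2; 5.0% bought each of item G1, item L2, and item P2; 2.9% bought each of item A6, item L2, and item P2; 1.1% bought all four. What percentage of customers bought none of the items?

12.5%

Apply inclusion-exclusion:
P(at least one) = 39.0 + 42.4 + 40.2 + 30.7 − 12.9 − 21.4 − 11.0 − 18.6 − 8.7 − 8.7 + 7.1 + 2.6 + 5.0 + 2.9 − 1.1 = 87.5%
P(none) = 100% − 87.5% = 12.5%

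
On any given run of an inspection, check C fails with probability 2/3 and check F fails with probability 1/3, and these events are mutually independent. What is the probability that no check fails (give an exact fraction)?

Independence gives P(none) = ∏(1 − pᵢ).
P(none) = (1 − 2/3) × (1 − 1/3) = 1/3 × 2/3 = 2/9

2/9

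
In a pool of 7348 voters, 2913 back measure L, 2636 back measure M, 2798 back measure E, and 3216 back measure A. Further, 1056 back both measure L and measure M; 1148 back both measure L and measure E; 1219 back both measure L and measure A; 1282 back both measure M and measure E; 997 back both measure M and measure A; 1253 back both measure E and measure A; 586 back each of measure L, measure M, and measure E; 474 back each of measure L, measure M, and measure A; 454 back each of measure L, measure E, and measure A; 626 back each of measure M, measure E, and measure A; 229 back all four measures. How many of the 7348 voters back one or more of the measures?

6519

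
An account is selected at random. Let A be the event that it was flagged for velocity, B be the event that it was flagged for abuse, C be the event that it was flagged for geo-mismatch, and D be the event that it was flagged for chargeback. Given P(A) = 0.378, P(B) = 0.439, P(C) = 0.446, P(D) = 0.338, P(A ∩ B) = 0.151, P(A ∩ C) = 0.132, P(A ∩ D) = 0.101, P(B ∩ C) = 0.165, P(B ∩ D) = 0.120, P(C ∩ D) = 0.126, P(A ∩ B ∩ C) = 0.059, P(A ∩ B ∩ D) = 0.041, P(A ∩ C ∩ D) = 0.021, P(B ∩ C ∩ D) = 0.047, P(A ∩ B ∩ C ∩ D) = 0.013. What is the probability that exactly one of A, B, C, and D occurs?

0.463

P(exactly one) = 0.378 + 0.439 + 0.446 + 0.338 − 2·0.151 − 2·0.132 − 2·0.101 − 2·0.165 − 2·0.120 − 2·0.126 + 3·0.059 + 3·0.041 + 3·0.021 + 3·0.047 − 4·0.013 = 0.463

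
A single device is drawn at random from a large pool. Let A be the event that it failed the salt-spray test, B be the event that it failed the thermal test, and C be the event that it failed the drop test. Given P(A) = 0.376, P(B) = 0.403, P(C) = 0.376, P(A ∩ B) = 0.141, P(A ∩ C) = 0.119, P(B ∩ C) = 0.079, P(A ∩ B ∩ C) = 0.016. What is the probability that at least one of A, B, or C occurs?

0.832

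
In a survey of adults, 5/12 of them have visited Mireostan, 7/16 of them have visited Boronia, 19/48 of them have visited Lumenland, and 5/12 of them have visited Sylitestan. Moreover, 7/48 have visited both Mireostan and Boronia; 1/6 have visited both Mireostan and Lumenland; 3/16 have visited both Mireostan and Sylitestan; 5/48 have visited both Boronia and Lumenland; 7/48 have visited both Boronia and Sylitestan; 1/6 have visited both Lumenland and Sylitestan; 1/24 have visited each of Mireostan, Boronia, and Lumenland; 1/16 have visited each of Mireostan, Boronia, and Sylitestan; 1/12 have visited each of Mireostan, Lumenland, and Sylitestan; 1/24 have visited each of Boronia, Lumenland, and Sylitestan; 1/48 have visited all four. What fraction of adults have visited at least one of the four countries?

Inclusion–exclusion gives
P(union) = 5/12 + 7/16 + 19/48 + 5/12 − 7/48 − 1/6 − 3/16 − 5/48 − 7/48 − 1/6 + 1/24 + 1/16 + 1/12 + 1/24 − 1/48 = 23/24

23/24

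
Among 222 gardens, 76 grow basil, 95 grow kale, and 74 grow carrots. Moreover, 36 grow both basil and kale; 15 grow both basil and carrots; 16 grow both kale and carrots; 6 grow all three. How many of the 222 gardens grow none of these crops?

38

Apply inclusion-exclusion:
|union| = 76 + 95 + 74 − 36 − 15 − 16 + 6 = 184
None: 222 − 184 = 38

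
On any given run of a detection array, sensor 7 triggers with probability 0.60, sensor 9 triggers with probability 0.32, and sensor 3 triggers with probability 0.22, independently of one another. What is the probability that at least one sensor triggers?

P(none) = (1 − 0.60) × (1 − 0.32) × (1 − 0.22) = 0.40 × 0.68 × 0.78 = 0.21216
P(at least one) = 1 − 0.21216 = 0.78784

0.78784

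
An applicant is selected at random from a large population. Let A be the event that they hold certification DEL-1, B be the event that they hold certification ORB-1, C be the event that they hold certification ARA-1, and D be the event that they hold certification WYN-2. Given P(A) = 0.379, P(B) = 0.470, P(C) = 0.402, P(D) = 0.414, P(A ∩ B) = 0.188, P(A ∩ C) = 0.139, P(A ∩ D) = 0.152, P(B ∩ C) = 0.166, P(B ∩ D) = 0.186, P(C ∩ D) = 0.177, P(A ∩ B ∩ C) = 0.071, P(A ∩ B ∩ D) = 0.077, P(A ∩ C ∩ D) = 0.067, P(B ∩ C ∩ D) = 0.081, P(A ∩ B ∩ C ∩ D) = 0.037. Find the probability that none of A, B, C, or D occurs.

P(A ∪ B ∪ C ∪ D) = 0.379 + 0.470 + 0.402 + 0.414 − 0.188 − 0.139 − 0.152 − 0.166 − 0.186 − 0.177 + 0.071 + 0.077 + 0.067 + 0.081 − 0.037 = 0.916
P(none) = 1 − 0.916 = 0.084

0.084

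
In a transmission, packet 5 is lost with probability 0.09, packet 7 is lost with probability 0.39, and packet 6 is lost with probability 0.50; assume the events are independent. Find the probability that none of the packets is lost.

P(none) = (1 − 0.09) × (1 − 0.39) × (1 − 0.50) = 0.91 × 0.61 × 0.50 = 0.27755

0.27755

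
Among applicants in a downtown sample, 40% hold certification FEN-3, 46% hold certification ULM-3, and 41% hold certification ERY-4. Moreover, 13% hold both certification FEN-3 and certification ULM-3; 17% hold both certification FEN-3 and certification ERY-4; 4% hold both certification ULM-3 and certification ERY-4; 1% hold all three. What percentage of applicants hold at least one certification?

By inclusion–exclusion:
P(union) = 40 + 46 + 41 − 13 − 17 − 4 + 1 = 94%

94%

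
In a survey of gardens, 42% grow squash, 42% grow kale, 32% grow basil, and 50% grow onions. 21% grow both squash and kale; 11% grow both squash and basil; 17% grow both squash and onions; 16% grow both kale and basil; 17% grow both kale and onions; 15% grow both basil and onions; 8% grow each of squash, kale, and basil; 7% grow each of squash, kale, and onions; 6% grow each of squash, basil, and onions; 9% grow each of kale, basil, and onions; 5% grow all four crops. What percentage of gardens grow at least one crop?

94%

Apply inclusion-exclusion:
P(≥1) = 42 + 42 + 32 + 50 − 21 − 11 − 17 − 16 − 17 − 15 + 8 + 7 + 6 + 9 − 5 = 94%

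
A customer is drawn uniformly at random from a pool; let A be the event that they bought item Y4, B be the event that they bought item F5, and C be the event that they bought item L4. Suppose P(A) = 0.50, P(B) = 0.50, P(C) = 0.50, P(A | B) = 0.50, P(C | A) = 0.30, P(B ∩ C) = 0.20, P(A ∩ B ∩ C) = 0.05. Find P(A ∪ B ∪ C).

P(A ∩ B) = P(B)·P(A|B) = 0.50 × 0.50 = 0.25
P(A ∩ C) = P(A)·P(C|A) = 0.50 × 0.30 = 0.15
By inclusion-exclusion,
P(A ∪ B ∪ C) = 0.50 + 0.50 + 0.50 − 0.25 − 0.15 − 0.20 + 0.05 = 0.95

0.95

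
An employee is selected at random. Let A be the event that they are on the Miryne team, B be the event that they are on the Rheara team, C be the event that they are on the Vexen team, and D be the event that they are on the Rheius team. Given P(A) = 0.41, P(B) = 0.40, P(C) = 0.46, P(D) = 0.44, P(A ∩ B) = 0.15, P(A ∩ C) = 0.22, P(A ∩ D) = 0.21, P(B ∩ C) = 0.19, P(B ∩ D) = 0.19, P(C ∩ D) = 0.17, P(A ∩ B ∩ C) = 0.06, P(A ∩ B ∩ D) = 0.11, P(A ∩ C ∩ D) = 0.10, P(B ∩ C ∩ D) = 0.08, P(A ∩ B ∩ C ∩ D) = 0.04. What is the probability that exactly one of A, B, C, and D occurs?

Using the inclusion–exclusion count for exactly one event:
P(exactly one) = 0.41 + 0.40 + 0.46 + 0.44 − 2·0.15 − 2·0.22 − 2·0.21 − 2·0.19 − 2·0.19 − 2·0.17 + 3·0.06 + 3·0.11 + 3·0.10 + 3·0.08 − 4·0.04 = 0.34

0.34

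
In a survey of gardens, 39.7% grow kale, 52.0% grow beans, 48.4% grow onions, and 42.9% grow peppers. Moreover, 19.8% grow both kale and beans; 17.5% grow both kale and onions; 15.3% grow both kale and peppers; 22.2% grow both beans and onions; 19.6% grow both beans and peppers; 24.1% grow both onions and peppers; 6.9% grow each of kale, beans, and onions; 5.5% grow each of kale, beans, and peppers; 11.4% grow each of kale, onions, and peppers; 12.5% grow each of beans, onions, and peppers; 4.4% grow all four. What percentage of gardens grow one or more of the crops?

Apply inclusion-exclusion:
P(union) = 39.7 + 52.0 + 48.4 + 42.9 − 19.8 − 17.5 − 15.3 − 22.2 − 19.6 − 24.1 + 6.9 + 5.5 + 11.4 + 12.5 − 4.4 = 96.4%

96.4%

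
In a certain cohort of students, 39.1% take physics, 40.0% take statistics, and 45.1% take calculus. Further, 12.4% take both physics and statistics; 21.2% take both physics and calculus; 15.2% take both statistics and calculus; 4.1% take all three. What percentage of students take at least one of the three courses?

79.5%

P(at least one) = 39.1 + 40.0 + 45.1 − 12.4 − 21.2 − 15.2 + 4.1 = 79.5%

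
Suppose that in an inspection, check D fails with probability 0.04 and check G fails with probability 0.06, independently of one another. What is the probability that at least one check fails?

Since the events are independent, P(none) is the product of the individual non-occurrence probabilities.
P(none) = (1 − 0.04) × (1 − 0.06) = 0.96 × 0.94 = 0.9024
P(at least one) = 1 − 0.9024 = 0.0976

0.0976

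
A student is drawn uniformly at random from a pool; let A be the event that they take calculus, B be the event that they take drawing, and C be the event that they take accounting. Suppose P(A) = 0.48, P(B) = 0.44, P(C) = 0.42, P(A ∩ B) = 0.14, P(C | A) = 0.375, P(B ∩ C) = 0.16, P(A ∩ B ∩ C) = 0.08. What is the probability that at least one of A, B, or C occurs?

P(A ∩ C) = P(A)·P(C|A) = 0.48 × 0.375 = 0.18
By inclusion–exclusion:
P(A ∪ B ∪ C) = 0.48 + 0.44 + 0.42 − 0.14 − 0.18 − 0.16 + 0.08 = 0.94

0.94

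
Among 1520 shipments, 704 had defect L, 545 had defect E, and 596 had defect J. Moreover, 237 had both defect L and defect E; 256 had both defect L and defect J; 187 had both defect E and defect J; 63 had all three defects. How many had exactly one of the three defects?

By inclusion–exclusion (exactly-one form):
|exactly one| = 704 + 545 + 596 − 2·237 − 2·256 − 2·187 + 3·63 = 674

674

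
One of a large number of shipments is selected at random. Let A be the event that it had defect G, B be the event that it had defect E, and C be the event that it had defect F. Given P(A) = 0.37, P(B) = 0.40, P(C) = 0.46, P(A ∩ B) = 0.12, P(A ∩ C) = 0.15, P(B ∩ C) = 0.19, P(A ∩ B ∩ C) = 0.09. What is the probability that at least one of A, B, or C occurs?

0.86

P(A ∪ B ∪ C) = 0.37 + 0.40 + 0.46 − 0.12 − 0.15 − 0.19 + 0.09 = 0.86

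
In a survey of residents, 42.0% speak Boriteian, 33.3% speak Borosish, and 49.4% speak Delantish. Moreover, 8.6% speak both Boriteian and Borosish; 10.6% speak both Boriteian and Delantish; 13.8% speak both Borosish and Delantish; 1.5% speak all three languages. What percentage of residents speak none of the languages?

6.8%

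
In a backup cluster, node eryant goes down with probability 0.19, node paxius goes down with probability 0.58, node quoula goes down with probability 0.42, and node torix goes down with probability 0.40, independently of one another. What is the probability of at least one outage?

0.8816104

Independence gives P(none) = ∏(1 − pᵢ).
P(none) = (1 − 0.19) × (1 − 0.58) × (1 − 0.42) × (1 − 0.40) = 0.81 × 0.42 × 0.58 × 0.60 = 0.1183896
P(at least one) = 1 − 0.1183896 = 0.8816104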